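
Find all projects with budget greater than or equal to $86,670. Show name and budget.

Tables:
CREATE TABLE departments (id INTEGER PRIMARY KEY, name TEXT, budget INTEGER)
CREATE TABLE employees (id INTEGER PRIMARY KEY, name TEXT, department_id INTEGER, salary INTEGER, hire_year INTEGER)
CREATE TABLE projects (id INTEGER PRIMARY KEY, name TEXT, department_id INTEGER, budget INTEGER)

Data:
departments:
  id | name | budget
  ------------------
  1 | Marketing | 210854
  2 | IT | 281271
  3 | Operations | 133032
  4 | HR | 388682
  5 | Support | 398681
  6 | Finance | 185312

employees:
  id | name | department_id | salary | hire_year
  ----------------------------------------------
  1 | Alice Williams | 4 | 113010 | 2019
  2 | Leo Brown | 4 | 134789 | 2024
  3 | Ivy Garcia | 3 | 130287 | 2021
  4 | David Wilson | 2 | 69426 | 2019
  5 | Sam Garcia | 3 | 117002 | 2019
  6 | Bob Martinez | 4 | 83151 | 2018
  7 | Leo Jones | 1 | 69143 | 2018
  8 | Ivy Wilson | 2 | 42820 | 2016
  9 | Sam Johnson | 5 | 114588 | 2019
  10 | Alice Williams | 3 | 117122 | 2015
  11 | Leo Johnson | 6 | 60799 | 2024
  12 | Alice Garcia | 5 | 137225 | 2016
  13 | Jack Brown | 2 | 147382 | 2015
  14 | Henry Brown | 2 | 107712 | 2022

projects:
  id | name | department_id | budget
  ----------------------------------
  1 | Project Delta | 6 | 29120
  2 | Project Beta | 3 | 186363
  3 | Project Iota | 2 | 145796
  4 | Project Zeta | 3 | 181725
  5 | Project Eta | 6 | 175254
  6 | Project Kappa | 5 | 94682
SELECT name, budget FROM projects WHERE budget >= 86670

Execution result:
name | budget
Project Beta | 186363
Project Iota | 145796
Project Zeta | 181725
Project Eta | 175254
Project Kappa | 94682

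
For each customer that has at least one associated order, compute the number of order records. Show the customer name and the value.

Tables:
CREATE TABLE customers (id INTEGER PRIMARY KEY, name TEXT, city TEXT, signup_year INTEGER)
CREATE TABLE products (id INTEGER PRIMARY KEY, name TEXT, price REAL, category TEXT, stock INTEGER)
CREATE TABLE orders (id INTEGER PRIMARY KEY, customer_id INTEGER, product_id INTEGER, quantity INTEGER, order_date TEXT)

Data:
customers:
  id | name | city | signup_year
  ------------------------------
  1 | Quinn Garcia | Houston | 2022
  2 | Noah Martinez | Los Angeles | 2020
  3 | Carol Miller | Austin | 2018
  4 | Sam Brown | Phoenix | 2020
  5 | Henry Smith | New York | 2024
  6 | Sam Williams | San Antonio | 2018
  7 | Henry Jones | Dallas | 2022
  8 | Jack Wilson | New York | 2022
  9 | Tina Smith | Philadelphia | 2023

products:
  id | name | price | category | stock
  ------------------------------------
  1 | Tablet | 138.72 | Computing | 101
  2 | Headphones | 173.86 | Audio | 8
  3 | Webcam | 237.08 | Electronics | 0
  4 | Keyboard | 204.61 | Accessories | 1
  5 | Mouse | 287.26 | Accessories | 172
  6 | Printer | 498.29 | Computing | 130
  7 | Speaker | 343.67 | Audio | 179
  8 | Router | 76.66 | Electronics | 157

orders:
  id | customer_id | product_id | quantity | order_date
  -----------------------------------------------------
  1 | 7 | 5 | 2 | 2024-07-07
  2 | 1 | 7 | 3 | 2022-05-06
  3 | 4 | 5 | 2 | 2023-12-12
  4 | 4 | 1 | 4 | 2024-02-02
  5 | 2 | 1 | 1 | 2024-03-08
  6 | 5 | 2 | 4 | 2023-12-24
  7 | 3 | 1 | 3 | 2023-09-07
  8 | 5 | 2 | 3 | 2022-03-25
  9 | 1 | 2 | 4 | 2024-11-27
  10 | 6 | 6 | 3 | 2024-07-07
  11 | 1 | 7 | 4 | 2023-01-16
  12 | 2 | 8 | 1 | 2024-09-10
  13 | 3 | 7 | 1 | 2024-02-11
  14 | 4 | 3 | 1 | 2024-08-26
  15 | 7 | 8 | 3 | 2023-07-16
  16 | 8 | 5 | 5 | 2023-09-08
SELECT p.name, COUNT(*) AS n FROM orders c JOIN customers p ON c.customer_id = p.id GROUP BY p.id, p.name

Execution result:
name | n
Quinn Garcia | 3
Noah Martinez | 2
Carol Miller | 2
Sam Brown | 3
Henry Smith | 2
Sam Williams | 1
Henry Jones | 2
Jack Wilson | 1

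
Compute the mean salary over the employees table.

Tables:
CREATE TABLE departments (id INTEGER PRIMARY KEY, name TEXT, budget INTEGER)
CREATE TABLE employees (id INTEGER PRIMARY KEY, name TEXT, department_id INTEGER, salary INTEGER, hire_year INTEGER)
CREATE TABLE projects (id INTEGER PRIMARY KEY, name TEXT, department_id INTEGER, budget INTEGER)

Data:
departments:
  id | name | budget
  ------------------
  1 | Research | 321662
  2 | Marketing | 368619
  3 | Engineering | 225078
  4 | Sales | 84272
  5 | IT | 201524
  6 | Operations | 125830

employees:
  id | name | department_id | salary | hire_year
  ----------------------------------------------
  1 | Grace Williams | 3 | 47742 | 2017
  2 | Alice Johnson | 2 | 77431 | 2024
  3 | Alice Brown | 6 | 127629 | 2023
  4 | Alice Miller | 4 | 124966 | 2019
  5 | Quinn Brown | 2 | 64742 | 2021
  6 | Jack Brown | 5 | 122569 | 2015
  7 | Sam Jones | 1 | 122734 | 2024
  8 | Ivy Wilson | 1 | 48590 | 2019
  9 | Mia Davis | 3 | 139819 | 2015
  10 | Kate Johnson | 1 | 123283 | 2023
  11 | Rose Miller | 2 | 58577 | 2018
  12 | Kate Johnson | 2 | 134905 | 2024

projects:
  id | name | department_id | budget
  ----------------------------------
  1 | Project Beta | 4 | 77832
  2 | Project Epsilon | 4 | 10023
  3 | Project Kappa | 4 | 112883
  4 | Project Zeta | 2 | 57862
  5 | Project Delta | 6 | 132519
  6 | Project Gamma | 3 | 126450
SELECT AVG(salary) FROM employees

Execution result:
99415.58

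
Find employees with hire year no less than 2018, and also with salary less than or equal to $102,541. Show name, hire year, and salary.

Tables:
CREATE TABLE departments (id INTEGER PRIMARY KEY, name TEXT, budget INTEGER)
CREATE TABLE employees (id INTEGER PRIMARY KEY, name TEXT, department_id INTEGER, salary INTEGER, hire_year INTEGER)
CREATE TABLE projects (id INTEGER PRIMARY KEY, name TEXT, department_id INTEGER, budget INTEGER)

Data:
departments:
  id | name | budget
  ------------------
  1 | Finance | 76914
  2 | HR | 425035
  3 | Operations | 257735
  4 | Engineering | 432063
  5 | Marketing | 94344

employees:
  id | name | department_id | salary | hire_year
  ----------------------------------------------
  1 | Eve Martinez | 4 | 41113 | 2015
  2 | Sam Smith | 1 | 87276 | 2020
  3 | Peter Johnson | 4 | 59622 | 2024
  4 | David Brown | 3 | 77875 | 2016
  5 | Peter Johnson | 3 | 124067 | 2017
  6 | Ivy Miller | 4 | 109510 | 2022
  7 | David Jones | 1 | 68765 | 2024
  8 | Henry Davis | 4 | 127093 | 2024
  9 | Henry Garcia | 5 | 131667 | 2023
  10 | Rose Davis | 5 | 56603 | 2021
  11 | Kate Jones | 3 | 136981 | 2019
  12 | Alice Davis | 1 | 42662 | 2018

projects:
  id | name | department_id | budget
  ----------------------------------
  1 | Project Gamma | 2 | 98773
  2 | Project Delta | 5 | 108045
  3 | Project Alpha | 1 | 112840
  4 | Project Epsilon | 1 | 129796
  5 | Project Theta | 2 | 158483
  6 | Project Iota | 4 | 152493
SELECT name, hire_year, salary FROM employees WHERE hire_year >= 2018 AND salary <= 102541

Execution result:
name | hire_year | salary
Sam Smith | 2020 | 87276
Peter Johnson | 2024 | 59622
David Jones | 2024 | 68765
Rose Davis | 2021 | 56603
Alice Davis | 2018 | 42662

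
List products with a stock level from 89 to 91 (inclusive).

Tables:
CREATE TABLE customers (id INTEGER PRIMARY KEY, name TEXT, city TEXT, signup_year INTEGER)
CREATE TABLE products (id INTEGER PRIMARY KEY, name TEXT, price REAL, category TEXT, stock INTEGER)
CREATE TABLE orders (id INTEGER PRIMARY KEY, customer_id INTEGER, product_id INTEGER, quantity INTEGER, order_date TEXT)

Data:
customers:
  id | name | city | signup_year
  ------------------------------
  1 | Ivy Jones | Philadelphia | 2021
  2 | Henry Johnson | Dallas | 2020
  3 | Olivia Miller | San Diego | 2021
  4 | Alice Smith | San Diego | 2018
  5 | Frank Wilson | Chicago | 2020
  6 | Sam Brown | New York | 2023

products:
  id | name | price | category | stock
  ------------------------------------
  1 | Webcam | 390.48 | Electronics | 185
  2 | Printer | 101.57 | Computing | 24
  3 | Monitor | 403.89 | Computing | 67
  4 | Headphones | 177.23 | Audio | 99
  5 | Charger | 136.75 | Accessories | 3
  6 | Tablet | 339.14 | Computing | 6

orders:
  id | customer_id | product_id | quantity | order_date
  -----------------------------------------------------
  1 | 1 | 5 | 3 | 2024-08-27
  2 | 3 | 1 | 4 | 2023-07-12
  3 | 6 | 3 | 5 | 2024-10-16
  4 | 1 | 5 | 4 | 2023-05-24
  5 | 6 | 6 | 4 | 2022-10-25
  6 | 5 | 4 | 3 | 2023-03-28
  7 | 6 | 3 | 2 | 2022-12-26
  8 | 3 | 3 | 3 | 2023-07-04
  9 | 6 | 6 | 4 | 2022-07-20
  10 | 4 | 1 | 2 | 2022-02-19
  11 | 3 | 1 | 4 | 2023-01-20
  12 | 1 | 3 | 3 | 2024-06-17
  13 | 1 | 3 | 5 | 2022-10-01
SELECT name, stock FROM products WHERE stock BETWEEN 89 AND 91

Execution result:
(no rows)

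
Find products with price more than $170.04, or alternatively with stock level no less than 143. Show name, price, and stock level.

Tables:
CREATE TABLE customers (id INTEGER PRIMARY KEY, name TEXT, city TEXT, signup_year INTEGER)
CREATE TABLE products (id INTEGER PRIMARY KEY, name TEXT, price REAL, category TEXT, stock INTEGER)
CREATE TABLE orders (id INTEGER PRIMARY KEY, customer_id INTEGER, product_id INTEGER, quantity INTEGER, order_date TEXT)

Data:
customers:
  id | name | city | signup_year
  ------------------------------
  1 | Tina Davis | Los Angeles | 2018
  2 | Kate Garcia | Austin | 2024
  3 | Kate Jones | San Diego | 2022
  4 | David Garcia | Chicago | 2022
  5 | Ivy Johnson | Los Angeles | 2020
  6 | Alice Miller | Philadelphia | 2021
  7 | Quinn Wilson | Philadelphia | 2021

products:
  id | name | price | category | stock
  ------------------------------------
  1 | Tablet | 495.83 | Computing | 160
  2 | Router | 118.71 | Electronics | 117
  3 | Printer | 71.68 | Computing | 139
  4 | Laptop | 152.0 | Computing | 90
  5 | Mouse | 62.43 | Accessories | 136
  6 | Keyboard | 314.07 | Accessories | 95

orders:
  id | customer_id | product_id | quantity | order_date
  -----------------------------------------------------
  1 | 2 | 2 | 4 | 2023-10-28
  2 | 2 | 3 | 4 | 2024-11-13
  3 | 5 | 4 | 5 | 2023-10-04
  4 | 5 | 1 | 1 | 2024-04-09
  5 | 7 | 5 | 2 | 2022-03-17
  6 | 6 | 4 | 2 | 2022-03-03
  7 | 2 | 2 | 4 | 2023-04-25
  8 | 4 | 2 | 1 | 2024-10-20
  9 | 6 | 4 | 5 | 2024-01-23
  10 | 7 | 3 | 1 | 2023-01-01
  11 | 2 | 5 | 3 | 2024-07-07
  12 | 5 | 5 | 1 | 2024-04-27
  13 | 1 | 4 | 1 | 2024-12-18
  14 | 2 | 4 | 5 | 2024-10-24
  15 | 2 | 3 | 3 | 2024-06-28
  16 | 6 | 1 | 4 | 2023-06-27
SELECT name, price, stock FROM products WHERE price > 170.04 OR stock >= 143

Execution result:
name | price | stock
Tablet | 495.83 | 160
Keyboard | 314.07 | 95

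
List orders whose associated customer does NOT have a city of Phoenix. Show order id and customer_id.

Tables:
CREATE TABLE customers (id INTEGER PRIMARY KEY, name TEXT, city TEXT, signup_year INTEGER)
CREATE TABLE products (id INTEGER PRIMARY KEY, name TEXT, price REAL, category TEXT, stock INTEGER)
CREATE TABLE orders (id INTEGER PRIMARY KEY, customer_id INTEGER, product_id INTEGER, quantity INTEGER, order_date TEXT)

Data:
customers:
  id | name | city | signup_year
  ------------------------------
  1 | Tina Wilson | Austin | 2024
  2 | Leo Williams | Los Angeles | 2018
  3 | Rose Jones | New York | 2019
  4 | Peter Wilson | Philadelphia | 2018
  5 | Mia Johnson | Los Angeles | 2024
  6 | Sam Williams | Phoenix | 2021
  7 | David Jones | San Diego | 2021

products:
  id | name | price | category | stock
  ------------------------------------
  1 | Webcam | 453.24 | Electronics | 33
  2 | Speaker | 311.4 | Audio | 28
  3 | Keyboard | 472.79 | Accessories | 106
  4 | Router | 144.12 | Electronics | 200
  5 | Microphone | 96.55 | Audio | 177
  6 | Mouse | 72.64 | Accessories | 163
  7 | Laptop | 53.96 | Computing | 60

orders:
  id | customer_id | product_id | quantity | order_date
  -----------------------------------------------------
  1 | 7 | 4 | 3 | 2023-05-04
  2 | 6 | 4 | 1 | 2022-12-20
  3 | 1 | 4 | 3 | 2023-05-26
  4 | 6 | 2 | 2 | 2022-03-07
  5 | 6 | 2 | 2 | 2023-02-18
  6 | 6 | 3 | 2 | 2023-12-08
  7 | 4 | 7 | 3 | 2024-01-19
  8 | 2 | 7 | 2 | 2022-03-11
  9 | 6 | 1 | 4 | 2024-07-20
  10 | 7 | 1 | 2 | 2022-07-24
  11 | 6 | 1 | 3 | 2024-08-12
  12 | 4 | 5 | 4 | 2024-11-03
SELECT id, customer_id FROM orders WHERE customer_id NOT IN (SELECT id FROM customers WHERE city = 'Phoenix')

Execution result:
id | customer_id
1 | 7
3 | 1
7 | 4
8 | 2
10 | 7
12 | 4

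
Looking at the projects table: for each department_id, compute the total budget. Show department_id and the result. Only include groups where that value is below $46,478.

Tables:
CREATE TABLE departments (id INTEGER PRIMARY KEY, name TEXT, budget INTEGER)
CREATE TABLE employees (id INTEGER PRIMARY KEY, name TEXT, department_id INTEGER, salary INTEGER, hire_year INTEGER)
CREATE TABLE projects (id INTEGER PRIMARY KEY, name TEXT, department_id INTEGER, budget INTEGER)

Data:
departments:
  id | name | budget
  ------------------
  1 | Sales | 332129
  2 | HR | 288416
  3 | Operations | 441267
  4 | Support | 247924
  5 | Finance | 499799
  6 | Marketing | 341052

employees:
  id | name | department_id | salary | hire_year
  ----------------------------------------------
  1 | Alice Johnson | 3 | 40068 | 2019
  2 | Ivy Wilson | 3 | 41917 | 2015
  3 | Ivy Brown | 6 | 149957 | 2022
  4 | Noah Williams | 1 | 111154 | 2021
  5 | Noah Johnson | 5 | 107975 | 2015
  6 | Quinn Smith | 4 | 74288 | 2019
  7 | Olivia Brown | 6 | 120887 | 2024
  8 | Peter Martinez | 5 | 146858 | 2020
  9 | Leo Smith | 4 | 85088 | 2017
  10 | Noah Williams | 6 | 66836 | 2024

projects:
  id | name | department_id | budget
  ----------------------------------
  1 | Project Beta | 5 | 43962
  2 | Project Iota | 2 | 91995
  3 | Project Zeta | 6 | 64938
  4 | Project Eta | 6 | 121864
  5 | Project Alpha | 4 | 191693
SELECT department_id, SUM(budget) AS sum_budget FROM projects GROUP BY department_id HAVING SUM(budget) < 46478

Execution result:
department_id | sum_budget
5 | 43962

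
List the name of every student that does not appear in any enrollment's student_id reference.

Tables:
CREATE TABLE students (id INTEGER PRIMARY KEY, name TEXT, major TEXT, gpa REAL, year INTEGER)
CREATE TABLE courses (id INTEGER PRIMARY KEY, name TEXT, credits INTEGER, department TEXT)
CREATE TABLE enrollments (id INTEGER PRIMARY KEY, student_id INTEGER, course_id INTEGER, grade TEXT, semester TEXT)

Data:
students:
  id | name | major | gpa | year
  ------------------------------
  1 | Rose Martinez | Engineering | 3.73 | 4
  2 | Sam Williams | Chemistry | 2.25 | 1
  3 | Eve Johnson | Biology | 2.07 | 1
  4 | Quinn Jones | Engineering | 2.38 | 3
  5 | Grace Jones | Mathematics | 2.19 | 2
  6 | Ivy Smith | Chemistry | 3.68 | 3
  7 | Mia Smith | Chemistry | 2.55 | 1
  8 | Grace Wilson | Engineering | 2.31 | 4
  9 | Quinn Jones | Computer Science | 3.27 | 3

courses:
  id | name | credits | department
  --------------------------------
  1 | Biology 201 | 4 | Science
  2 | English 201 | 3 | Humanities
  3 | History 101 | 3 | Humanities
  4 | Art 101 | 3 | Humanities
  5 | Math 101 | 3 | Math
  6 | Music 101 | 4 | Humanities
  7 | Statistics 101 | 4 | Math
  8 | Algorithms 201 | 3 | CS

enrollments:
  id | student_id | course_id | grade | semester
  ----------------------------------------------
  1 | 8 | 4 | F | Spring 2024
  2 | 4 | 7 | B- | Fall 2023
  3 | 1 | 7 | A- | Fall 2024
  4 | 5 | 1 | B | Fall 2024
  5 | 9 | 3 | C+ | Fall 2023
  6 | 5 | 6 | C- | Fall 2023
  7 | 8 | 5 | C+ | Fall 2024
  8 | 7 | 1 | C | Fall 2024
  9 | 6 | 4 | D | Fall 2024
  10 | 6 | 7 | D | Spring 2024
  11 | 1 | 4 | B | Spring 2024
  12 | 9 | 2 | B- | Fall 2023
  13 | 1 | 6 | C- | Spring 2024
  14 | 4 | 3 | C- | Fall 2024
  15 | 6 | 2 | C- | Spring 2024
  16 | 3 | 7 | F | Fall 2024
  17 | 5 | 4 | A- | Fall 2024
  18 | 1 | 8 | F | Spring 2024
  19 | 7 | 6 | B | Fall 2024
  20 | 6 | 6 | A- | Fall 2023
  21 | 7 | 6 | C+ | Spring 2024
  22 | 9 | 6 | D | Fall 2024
SELECT p.name FROM students p LEFT JOIN enrollments c ON c.student_id = p.id WHERE c.id IS NULL

Execution result:
Sam Williams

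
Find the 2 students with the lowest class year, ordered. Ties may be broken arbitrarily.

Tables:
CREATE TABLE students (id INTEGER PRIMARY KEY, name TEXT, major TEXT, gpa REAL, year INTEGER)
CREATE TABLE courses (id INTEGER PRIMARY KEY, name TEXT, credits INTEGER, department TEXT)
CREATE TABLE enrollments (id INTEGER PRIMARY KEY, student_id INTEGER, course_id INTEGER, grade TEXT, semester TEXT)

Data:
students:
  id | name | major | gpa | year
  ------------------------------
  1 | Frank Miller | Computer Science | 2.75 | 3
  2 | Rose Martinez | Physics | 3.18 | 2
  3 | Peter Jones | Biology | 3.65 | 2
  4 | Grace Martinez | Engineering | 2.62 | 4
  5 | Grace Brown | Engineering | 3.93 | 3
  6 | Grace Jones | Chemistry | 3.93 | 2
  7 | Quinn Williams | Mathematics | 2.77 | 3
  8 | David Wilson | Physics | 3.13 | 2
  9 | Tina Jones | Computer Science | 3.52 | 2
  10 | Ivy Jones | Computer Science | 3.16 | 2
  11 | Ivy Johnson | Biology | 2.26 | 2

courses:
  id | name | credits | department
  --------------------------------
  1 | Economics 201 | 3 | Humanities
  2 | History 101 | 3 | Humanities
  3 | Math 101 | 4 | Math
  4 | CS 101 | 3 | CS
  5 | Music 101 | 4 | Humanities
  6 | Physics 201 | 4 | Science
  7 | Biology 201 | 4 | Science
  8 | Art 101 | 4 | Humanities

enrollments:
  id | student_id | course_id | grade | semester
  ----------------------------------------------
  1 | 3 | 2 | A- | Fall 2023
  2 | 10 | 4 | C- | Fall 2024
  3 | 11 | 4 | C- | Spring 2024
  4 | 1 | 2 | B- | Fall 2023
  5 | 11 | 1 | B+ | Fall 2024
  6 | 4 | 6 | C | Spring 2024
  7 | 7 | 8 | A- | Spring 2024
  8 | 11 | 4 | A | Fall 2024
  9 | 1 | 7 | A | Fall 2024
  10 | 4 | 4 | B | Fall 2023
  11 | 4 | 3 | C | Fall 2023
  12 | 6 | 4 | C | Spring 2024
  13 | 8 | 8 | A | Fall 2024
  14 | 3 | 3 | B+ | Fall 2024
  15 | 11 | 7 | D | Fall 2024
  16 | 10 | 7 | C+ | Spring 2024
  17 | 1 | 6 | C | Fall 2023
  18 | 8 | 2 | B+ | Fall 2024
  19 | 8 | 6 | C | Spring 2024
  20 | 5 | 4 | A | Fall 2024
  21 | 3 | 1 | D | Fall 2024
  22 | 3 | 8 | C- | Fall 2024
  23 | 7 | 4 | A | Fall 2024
SELECT name, year FROM students ORDER BY year ASC LIMIT 2

Execution result:
name | year
Rose Martinez | 2
Peter Jones | 2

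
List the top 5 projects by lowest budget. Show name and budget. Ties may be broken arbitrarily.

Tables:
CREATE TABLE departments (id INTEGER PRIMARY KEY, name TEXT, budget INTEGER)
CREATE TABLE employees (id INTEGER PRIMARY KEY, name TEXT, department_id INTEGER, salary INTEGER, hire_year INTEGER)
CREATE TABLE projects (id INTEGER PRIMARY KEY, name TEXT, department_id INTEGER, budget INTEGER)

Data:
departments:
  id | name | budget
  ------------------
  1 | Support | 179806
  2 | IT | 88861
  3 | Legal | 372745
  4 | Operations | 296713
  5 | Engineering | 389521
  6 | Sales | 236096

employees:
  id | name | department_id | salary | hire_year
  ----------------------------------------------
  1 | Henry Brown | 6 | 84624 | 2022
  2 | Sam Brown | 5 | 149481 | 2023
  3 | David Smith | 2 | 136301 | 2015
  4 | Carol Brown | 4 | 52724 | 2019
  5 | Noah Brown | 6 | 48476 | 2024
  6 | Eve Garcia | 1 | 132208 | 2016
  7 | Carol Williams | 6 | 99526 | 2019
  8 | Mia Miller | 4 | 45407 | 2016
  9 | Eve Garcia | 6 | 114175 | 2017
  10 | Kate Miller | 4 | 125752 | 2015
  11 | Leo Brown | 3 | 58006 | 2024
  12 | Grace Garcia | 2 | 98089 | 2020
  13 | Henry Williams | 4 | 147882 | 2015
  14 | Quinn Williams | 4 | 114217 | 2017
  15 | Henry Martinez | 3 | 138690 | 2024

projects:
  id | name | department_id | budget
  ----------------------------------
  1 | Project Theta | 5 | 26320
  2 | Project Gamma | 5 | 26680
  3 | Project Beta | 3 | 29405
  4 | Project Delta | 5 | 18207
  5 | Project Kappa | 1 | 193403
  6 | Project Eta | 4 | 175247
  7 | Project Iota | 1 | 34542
SELECT name, budget FROM projects ORDER BY budget ASC LIMIT 5

Execution result:
name | budget
Project Delta | 18207
Project Theta | 26320
Project Gamma | 26680
Project Beta | 29405
Project Iota | 34542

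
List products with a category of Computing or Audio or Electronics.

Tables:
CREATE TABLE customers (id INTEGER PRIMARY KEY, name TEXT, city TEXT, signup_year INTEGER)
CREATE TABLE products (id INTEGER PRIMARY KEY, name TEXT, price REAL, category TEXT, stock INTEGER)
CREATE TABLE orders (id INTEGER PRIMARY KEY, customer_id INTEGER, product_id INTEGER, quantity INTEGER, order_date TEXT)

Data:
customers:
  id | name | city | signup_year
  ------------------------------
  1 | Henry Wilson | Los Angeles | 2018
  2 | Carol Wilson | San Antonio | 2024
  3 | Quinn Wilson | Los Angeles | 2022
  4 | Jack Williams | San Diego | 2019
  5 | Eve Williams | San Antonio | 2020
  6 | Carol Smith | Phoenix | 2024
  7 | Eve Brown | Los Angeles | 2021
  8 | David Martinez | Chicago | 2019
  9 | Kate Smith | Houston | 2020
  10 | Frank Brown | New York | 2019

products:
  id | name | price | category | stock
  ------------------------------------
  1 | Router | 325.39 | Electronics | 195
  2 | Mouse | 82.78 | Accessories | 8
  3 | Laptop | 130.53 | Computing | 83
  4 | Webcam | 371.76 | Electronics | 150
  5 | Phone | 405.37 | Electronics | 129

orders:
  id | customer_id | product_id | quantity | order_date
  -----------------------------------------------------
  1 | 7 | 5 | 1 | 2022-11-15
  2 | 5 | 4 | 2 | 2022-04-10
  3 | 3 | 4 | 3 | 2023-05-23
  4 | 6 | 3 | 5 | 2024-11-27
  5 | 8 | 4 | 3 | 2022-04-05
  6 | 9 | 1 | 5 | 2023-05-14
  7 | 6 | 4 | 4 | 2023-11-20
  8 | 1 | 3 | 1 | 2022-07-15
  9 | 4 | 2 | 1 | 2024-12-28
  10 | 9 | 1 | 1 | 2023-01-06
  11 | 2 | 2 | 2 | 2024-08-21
SELECT name, category FROM products WHERE category IN ('Computing', 'Audio', 'Electronics')

Execution result:
name | category
Router | Electronics
Laptop | Computing
Webcam | Electronics
Phone | Electronics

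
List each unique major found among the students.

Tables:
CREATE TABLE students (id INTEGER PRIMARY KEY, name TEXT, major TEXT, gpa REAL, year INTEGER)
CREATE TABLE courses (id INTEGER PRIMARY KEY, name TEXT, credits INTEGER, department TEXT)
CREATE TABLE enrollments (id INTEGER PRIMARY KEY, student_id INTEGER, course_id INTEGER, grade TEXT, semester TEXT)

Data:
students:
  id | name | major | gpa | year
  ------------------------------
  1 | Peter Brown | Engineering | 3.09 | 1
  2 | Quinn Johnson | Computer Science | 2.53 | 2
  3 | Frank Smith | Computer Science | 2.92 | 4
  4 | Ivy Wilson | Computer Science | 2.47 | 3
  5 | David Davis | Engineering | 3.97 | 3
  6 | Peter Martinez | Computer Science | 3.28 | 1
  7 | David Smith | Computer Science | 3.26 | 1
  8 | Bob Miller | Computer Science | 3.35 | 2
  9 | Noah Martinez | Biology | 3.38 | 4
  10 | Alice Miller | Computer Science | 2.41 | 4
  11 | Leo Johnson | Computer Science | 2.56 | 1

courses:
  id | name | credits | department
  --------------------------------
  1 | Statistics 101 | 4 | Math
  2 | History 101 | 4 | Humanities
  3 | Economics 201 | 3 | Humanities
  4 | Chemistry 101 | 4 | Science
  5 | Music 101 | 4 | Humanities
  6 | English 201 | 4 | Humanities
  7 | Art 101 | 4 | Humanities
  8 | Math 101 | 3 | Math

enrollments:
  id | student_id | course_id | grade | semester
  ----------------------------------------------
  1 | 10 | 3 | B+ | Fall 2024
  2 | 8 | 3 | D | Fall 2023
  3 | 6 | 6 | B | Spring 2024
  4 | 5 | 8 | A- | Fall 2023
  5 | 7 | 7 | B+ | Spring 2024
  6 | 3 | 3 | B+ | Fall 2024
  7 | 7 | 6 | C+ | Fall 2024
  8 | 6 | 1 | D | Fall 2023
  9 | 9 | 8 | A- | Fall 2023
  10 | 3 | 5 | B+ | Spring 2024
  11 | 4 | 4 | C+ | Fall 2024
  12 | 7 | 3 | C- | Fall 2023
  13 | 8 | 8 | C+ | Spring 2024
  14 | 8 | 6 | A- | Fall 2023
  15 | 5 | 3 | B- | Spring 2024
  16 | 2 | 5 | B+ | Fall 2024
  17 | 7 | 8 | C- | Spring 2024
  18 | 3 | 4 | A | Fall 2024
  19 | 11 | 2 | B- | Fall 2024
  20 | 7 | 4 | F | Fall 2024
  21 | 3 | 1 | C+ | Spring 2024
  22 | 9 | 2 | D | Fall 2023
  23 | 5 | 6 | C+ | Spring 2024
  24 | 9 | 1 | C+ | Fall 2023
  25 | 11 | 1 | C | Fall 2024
SELECT DISTINCT major FROM students

Execution result:
major
Engineering
Computer Science
Biology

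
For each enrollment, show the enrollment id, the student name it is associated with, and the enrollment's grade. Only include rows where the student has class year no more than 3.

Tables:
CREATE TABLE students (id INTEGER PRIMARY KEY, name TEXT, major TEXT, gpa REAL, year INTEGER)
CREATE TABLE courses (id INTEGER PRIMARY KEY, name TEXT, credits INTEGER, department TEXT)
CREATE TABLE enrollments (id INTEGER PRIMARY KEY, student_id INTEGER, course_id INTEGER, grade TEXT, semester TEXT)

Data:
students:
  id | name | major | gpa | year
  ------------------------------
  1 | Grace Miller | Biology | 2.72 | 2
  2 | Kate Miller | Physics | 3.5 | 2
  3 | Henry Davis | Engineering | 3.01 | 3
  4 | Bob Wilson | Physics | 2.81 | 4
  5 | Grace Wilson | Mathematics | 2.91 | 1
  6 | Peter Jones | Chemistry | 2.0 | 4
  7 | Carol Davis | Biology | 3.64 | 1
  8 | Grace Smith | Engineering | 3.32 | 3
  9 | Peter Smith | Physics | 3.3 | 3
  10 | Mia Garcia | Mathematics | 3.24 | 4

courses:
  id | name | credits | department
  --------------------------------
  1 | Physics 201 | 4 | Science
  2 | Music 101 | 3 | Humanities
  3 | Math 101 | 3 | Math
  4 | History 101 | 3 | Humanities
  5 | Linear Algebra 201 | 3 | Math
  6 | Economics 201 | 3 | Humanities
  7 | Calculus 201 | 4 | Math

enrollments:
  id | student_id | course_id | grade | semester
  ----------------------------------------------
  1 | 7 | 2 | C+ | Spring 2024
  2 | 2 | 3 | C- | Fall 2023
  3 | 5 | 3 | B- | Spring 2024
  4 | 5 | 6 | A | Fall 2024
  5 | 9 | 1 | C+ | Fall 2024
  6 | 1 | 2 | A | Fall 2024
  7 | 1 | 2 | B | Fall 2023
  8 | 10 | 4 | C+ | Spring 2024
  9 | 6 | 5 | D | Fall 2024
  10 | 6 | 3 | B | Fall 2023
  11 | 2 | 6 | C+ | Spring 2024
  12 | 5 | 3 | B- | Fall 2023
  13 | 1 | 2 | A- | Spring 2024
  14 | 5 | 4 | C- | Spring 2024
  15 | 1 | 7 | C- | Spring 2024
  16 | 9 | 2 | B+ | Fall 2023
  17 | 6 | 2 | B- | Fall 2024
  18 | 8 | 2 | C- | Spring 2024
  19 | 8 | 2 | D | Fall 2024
SELECT c.id, p.name AS student, c.grade FROM enrollments c JOIN students p ON c.student_id = p.id WHERE p.year <= 3

Execution result:
id | student | grade
1 | Carol Davis | C+
2 | Kate Miller | C-
3 | Grace Wilson | B-
4 | Grace Wilson | A
5 | Peter Smith | C+
6 | Grace Miller | A
7 | Grace Miller | B
11 | Kate Miller | C+
12 | Grace Wilson | B-
13 | Grace Miller | A-
14 | Grace Wilson | C-
15 | Grace Miller | C-
16 | Peter Smith | B+
18 | Grace Smith | C-
19 | Grace Smith | D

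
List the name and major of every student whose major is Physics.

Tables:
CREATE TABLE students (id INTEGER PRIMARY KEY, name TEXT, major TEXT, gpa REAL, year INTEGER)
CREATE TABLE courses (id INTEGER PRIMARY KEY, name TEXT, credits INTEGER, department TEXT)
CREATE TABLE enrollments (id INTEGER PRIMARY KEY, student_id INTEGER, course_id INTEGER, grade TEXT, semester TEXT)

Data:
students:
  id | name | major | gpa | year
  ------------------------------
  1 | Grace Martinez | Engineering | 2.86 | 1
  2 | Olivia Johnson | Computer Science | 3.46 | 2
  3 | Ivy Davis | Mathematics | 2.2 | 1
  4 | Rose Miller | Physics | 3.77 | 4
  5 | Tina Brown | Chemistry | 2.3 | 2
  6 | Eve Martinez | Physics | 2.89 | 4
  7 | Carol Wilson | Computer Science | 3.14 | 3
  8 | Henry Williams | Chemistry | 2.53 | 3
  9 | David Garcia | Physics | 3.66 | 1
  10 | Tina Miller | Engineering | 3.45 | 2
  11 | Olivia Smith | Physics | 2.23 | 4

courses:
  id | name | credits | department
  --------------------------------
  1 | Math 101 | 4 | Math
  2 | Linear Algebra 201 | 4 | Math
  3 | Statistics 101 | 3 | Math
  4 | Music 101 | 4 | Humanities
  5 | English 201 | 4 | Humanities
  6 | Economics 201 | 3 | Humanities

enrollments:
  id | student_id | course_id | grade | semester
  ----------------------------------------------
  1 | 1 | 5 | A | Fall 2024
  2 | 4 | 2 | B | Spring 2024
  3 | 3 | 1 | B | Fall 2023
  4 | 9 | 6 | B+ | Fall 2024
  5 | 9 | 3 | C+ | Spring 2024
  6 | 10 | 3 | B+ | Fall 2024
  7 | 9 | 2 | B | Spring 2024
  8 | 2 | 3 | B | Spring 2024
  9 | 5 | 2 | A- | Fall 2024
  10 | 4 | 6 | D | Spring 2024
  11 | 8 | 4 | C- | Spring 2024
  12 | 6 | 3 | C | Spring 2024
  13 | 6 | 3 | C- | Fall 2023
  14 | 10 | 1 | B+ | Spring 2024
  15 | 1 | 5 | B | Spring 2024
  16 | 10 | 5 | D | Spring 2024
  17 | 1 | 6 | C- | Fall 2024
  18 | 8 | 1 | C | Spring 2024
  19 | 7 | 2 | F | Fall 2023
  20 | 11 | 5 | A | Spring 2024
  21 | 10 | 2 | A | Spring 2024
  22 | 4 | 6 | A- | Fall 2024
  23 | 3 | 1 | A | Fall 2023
SELECT name, major FROM students WHERE major = 'Physics'

Execution result:
name | major
Rose Miller | Physics
Eve Martinez | Physics
David Garcia | Physics
Olivia Smith | Physics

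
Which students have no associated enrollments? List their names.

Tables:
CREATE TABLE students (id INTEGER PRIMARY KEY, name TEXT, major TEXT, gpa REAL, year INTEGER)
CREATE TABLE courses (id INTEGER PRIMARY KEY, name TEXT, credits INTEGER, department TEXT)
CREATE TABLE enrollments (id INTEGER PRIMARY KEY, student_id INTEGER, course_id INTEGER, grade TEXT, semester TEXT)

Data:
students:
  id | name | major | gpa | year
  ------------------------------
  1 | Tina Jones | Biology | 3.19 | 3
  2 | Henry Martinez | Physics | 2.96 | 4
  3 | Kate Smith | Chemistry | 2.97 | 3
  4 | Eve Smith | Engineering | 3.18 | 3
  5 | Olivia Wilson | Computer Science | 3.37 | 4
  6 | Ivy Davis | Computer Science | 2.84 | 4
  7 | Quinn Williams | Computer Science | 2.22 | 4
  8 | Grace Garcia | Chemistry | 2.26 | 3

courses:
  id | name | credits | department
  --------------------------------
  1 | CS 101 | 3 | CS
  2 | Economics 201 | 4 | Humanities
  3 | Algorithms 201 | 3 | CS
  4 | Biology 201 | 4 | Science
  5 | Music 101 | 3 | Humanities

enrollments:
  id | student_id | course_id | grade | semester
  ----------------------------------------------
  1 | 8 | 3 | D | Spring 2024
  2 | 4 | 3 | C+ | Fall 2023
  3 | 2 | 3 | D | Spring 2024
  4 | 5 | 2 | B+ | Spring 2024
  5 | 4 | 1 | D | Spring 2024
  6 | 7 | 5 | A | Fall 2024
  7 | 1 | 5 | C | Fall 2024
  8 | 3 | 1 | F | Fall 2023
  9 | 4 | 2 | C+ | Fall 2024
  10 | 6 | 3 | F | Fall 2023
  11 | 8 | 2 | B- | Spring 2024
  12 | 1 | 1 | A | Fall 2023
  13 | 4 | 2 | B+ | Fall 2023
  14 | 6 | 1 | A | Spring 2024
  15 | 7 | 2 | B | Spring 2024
SELECT p.name FROM students p LEFT JOIN enrollments c ON c.student_id = p.id WHERE c.id IS NULL

Execution result:
(no rows)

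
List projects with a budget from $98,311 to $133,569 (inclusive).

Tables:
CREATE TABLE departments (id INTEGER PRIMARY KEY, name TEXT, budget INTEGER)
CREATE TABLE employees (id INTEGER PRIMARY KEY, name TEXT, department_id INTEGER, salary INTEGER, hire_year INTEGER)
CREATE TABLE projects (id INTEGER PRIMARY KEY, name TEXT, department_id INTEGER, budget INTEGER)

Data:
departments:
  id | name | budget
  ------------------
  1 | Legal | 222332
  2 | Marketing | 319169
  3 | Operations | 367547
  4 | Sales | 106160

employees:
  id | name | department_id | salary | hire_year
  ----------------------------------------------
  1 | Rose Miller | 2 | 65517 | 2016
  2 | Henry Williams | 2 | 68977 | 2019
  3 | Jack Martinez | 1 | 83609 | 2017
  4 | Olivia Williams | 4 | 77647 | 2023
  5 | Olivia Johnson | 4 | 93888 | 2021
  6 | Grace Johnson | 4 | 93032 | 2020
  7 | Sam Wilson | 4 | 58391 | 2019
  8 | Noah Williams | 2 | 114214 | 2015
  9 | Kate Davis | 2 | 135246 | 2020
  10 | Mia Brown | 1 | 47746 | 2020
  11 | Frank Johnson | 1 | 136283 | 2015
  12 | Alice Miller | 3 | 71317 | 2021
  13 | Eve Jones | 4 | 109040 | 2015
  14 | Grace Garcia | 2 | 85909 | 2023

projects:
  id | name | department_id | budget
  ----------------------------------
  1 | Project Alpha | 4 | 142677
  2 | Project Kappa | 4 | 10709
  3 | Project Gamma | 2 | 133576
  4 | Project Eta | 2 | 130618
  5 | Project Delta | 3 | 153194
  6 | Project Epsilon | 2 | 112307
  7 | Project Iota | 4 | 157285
SELECT name, budget FROM projects WHERE budget BETWEEN 98311 AND 133569

Execution result:
name | budget
Project Eta | 130618
Project Epsilon | 112307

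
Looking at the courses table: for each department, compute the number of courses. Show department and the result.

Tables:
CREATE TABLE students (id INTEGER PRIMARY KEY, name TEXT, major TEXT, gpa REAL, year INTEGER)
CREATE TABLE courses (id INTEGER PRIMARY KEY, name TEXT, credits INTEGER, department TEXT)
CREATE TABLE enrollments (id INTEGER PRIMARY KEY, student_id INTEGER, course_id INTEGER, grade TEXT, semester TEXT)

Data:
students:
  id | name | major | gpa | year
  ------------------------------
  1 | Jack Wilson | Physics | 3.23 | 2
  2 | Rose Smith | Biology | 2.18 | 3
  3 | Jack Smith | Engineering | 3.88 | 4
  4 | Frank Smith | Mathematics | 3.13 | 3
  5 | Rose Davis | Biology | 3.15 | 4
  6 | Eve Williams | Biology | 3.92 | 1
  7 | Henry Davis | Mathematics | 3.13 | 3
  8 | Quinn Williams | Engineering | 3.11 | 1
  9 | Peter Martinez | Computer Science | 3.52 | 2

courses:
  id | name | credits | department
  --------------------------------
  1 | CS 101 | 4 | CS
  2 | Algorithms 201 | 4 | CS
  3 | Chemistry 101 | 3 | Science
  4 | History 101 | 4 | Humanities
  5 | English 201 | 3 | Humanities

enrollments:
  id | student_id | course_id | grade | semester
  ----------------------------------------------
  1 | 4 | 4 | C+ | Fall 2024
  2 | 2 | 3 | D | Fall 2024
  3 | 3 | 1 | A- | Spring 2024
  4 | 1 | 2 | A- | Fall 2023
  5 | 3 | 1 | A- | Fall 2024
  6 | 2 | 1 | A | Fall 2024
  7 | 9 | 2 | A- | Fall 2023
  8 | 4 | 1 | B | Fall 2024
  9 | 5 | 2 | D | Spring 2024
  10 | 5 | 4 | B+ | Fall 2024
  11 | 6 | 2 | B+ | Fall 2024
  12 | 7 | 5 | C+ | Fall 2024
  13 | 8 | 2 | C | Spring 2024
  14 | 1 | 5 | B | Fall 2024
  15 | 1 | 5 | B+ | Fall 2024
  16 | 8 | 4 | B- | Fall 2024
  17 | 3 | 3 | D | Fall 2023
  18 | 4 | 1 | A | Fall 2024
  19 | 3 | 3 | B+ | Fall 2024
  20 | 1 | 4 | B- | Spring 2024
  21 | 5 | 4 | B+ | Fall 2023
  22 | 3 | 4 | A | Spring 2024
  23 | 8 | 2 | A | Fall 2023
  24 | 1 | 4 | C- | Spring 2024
SELECT department, COUNT(*) AS n FROM courses GROUP BY department

Execution result:
department | n
CS | 2
Humanities | 2
Science | 1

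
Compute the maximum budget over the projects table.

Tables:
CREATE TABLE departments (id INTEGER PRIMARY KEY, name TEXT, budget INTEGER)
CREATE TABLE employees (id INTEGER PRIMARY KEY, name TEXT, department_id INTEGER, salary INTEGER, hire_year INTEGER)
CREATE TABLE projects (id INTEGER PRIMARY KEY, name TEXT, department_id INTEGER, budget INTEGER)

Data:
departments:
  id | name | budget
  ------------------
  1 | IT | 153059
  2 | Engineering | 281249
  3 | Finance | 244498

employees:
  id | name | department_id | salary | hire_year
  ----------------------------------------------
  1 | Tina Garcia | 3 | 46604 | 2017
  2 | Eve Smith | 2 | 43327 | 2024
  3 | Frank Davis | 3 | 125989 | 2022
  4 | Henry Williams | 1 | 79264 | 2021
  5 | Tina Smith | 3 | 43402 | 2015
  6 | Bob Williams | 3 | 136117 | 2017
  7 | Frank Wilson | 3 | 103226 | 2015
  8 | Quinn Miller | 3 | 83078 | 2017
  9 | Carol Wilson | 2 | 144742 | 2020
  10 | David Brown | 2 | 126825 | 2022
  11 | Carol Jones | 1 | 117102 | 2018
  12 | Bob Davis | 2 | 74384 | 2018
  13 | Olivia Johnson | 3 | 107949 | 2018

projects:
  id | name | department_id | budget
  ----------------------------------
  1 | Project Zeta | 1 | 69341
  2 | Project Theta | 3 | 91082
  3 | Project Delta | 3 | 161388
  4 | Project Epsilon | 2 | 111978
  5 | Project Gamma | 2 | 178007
SELECT MAX(budget) FROM projects

Execution result:
178007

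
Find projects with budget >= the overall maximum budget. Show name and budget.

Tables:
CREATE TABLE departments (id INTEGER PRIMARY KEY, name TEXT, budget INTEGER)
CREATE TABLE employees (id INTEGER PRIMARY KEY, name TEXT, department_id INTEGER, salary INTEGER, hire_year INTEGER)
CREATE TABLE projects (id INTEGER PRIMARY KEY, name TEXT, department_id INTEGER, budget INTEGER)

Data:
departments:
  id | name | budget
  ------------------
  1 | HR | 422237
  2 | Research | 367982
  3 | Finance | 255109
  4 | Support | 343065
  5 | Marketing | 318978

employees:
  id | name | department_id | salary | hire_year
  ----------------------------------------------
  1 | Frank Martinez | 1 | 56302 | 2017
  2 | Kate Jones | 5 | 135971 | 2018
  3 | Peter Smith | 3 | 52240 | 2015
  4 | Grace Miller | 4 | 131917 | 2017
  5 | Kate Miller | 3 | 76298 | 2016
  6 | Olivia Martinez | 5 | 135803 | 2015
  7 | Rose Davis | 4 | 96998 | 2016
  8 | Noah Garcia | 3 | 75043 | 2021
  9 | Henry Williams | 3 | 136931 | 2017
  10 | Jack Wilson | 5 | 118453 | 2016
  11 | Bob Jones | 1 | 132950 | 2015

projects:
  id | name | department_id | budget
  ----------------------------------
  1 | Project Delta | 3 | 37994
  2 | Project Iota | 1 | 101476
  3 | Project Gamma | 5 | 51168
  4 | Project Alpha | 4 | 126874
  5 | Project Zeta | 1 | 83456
SELECT name, budget FROM projects WHERE budget >= (SELECT MAX(budget) FROM projects)

Execution result:
name | budget
Project Alpha | 126874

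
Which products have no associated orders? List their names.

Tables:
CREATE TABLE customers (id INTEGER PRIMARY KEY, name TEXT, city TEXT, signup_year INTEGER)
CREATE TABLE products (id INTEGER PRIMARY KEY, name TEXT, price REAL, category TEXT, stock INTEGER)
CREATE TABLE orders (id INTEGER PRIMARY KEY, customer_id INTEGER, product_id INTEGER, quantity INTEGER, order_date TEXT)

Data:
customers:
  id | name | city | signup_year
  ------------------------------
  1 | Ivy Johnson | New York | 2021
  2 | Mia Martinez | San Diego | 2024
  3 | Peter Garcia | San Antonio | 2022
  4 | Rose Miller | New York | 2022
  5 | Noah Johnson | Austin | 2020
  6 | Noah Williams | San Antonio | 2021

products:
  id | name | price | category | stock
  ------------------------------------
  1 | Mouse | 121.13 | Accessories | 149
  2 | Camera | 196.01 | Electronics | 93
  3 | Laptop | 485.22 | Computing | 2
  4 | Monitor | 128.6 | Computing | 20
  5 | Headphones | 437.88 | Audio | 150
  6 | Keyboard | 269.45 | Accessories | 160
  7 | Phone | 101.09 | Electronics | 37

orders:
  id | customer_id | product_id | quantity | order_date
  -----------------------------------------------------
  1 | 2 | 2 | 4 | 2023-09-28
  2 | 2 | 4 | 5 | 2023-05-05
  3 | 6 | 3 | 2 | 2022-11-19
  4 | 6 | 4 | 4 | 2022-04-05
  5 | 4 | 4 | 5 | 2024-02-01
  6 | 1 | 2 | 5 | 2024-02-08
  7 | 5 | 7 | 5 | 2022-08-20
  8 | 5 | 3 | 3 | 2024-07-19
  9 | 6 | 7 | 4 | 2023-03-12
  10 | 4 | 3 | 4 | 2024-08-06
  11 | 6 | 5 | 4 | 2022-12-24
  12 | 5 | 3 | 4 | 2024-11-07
SELECT p.name FROM products p LEFT JOIN orders c ON c.product_id = p.id WHERE c.id IS NULL

Execution result:
name
Mouse
Keyboard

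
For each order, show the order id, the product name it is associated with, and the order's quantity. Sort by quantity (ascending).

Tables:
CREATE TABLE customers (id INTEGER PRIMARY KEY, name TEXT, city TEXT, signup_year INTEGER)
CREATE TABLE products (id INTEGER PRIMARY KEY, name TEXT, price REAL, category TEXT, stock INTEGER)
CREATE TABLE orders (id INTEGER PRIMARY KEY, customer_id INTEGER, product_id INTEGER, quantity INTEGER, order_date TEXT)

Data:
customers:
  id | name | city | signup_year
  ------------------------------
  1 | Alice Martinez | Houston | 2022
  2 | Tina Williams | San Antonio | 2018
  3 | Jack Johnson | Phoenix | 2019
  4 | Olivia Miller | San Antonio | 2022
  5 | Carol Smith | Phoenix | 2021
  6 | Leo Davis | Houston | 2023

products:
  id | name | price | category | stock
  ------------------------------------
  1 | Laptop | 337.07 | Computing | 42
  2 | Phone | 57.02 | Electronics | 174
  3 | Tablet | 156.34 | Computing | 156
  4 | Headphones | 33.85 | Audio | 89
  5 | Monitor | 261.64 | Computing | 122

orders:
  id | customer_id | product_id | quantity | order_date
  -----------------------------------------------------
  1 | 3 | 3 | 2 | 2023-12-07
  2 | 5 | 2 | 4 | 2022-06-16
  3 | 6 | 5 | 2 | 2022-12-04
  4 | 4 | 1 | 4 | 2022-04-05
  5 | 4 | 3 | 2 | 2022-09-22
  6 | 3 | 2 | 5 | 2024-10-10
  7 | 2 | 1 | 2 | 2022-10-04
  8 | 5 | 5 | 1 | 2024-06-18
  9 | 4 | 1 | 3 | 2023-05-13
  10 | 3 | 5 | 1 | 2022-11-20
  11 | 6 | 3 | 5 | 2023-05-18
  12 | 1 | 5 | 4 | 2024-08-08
SELECT c.id, p.name AS product, c.quantity FROM orders c JOIN products p ON c.product_id = p.id ORDER BY c.quantity ASC

Execution result:
id | product | quantity
8 | Monitor | 1
10 | Monitor | 1
1 | Tablet | 2
3 | Monitor | 2
5 | Tablet | 2
7 | Laptop | 2
9 | Laptop | 3
2 | Phone | 4
4 | Laptop | 4
12 | Monitor | 4
6 | Phone | 5
11 | Tablet | 5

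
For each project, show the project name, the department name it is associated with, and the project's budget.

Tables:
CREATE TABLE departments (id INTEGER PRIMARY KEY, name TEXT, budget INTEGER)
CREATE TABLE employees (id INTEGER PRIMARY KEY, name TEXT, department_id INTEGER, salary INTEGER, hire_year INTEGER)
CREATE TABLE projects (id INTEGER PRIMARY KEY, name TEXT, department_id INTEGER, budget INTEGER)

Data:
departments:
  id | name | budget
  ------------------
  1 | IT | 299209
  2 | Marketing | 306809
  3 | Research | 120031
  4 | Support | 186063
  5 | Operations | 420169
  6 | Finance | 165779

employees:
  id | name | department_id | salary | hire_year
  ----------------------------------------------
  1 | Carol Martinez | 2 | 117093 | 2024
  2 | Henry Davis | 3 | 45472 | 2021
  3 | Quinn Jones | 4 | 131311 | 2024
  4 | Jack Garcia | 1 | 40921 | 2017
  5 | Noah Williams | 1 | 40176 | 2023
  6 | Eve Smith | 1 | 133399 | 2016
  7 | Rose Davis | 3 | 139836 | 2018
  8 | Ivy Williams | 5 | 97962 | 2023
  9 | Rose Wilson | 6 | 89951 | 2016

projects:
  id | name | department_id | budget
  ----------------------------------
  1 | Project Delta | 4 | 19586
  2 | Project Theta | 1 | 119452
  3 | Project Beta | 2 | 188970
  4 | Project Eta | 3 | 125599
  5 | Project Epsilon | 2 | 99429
SELECT c.name, p.name AS department, c.budget FROM projects c JOIN departments p ON c.department_id = p.id

Execution result:
name | department | budget
Project Delta | Support | 19586
Project Theta | IT | 119452
Project Beta | Marketing | 188970
Project Eta | Research | 125599
Project Epsilon | Marketing | 99429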